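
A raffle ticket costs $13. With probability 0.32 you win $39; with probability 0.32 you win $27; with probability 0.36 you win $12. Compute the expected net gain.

E[payout] = 39·0.32 + 27·0.32 + 12·0.36
 = 12.48 + 8.64 + 4.32
 = 25.44
Net = 25.44 - 13 = 12.44

12.44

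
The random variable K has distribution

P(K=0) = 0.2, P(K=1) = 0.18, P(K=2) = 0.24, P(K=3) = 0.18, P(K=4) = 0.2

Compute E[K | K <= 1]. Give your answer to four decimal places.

P(K <= 1) = 0.2 + 0.18 = 0.38.
E[K | K <= 1] = [0·0.2 + 1·0.18] / 0.38
 = 0.18 / 0.38
 = 9/19

0.4737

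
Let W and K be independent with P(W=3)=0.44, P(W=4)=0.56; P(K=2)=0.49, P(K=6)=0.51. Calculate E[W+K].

7.6

E[W+K] = Σ_w Σ_k (w+k) · P(W=w)P(K=k)
 = 5·0.2156 + 9·0.2244 + 6·0.2744 + 10·0.2856
 = 1.078 + 2.0196 + 1.6464 + 2.856
 = 7.6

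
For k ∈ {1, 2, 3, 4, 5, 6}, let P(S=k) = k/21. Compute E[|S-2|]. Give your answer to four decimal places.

E[|S-2|] = Σ |s-2|·P(S=s)
 = 1·1/21 + 0·2/21 + 1·1/7 + 2·4/21 + 3·5/21 + 4·2/7
 = 1/21 + 0 + 1/7 + 8/21 + 5/7 + 8/7
 = 17/7

2.4286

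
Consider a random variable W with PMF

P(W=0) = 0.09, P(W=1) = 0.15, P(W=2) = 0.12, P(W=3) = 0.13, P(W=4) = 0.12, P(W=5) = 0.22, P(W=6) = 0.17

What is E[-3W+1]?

E[-3W+1] = Σ (-3w+1)·P(W=w)
 = 1·0.09 + (-2)·0.15 + (-5)·0.12 + (-8)·0.13 + (-11)·0.12 + (-14)·0.22 + (-17)·0.17
 = 0.09 + (-0.3) + (-0.6) + (-1.04) + (-1.32) + (-3.08) + (-2.89)
 = -9.14

-9.14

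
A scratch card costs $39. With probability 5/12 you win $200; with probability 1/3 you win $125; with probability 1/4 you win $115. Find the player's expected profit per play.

E[payout] = 200·5/12 + 125·1/3 + 115·1/4
 = 250/3 + 125/3 + 115/4
 = 615/4
Net = 615/4 - 39 = 459/4

114.75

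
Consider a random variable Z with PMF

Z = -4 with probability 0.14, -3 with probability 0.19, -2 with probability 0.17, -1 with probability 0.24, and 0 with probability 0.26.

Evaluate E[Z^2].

4.87

E[Z^2] = Σ z^2·P(Z=z)
 = 16·0.14 + 9·0.19 + 4·0.17 + 1·0.24 + 0·0.26
 = 2.24 + 1.71 + 0.68 + 0.24 + 0
 = 4.87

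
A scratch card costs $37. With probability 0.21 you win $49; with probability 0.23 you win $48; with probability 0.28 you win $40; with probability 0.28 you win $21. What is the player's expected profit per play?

E[payout] = 49·0.21 + 48·0.23 + 40·0.28 + 21·0.28
 = 10.29 + 11.04 + 11.2 + 5.88
 = 38.41
Net = 38.41 - 37 = 1.41

1.41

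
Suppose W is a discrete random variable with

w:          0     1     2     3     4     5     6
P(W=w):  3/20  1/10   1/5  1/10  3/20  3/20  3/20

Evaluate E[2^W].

18.75

E[2^W] = Σ 2^w·P(W=w)
 = 1·3/20 + 2·1/10 + 4·1/5 + 8·1/10 + 16·3/20 + 32·3/20 + 64·3/20
 = 3/20 + 1/5 + 4/5 + 4/5 + 12/5 + 24/5 + 48/5
 = 75/4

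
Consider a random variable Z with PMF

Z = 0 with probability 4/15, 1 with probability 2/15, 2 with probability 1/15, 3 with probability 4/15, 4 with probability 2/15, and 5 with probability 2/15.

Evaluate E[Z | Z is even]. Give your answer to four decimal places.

P(Z is even) = 4/15 + 1/15 + 2/15 = 7/15.
E[Z | Z is even] = [0·4/15 + 2·1/15 + 4·2/15] / (7/15)
 = 2/3 / (7/15)
 = 10/7

1.4286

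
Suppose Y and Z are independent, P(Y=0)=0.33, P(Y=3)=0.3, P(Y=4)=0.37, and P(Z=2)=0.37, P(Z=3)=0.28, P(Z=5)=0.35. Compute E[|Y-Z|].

1.9268

E[|Y-Z|] = Σ_y Σ_z |y-z| · P(Y=y)P(Z=z)
 = 2·0.1221 + 3·0.0924 + 5·0.1155 + 1·0.111 + 0·0.084 + 2·0.105 + 2·0.1369 + 1·0.1036 + 1·0.1295
 = 0.2442 + 0.2772 + 0.5775 + 0.111 + 0 + 0.21 + 0.2738 + 0.1036 + 0.1295
 = 1.9268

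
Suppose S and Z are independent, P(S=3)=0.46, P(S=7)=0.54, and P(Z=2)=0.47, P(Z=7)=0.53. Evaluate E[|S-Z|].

E[|S-Z|] = Σ_s Σ_z |s-z| · P(S=s)P(Z=z)
 = 1·0.2162 + 4·0.2438 + 5·0.2538 + 0·0.2862
 = 0.2162 + 0.9752 + 1.269 + 0
 = 2.4604

2.4604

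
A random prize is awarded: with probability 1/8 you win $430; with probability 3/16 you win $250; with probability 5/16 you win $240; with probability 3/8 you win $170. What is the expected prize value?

E[payout] = 430·1/8 + 250·3/16 + 240·5/16 + 170·3/8
 = 215/4 + 375/8 + 75 + 255/4
 = 1915/8

239.375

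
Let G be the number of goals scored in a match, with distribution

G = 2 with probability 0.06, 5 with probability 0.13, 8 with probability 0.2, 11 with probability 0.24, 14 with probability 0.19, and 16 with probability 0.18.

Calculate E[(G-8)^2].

23.85

E[(G-8)^2] = Σ (g-8)^2·P(G=g)
 = 36·0.06 + 9·0.13 + 0·0.2 + 9·0.24 + 36·0.19 + 64·0.18
 = 2.16 + 1.17 + 0 + 2.16 + 6.84 + 11.52
 = 23.85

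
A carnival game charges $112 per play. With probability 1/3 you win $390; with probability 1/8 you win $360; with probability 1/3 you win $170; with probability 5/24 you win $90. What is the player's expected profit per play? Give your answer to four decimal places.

E[payout] = 390·1/3 + 360·1/8 + 170·1/3 + 90·5/24
 = 130 + 45 + 170/3 + 75/4
 = 3005/12
Net = 3005/12 - 112 = 1661/12

138.4167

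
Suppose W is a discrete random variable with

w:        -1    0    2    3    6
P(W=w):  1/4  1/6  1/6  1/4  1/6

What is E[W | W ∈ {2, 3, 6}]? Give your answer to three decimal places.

3.571

P(W ∈ {2, 3, 6}) = 1/6 + 1/4 + 1/6 = 7/12.
E[W | W ∈ {2, 3, 6}] = [2·1/6 + 3·1/4 + 6·1/6] / (7/12)
 = 25/12 / (7/12)
 = 25/7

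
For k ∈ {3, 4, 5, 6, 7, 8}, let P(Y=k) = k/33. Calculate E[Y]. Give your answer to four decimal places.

6.0303

E[Y] = Σ y·P(Y=y)
 = 3·1/11 + 4·4/33 + 5·5/33 + 6·2/11 + 7·7/33 + 8·8/33
 = 3/11 + 16/33 + 25/33 + 12/11 + 49/33 + 64/33
 = 199/33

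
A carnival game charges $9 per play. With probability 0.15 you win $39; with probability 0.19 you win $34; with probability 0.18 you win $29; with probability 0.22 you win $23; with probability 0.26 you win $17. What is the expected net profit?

18.01

E[payout] = 39·0.15 + 34·0.19 + 29·0.18 + 23·0.22 + 17·0.26
 = 5.85 + 6.46 + 5.22 + 5.06 + 4.42
 = 27.01
Net = 27.01 - 9 = 18.01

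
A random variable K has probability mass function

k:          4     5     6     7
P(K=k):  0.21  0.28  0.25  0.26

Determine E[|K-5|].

E[|K-5|] = Σ |k-5|·P(K=k)
 = 1·0.21 + 0·0.28 + 1·0.25 + 2·0.26
 = 0.21 + 0 + 0.25 + 0.52
 = 0.98

0.98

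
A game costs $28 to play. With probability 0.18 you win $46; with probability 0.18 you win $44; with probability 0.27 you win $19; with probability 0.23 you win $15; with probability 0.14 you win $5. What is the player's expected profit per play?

E[payout] = 46·0.18 + 44·0.18 + 19·0.27 + 15·0.23 + 5·0.14
 = 8.28 + 7.92 + 5.13 + 3.45 + 0.7
 = 25.48
Net = 25.48 - 28 = -2.52

-2.52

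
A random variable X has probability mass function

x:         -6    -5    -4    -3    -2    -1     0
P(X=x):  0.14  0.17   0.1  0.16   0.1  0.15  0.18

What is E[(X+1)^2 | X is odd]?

P(X is odd) = 0.17 + 0.16 + 0.15 = 0.48.
E[(X+1)^2 | X is odd] = [16·0.17 + 4·0.16 + 0·0.15] / 0.48
 = 3.36 / 0.48
 = 7

7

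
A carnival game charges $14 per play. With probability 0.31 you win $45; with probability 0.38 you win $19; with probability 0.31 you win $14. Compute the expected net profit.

E[payout] = 45·0.31 + 19·0.38 + 14·0.31
 = 13.95 + 7.22 + 4.34
 = 25.51
Net = 25.51 - 14 = 11.51

11.51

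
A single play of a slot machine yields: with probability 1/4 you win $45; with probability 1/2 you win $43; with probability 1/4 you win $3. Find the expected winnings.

33.5

E[payout] = 45·1/4 + 43·1/2 + 3·1/4
 = 45/4 + 43/2 + 3/4
 = 67/2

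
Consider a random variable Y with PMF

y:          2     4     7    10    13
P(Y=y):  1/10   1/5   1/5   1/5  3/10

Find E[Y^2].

84.1

E[Y^2] = Σ y^2·P(Y=y)
 = 4·1/10 + 16·1/5 + 49·1/5 + 100·1/5 + 169·3/10
 = 2/5 + 16/5 + 49/5 + 20 + 507/10
 = 841/10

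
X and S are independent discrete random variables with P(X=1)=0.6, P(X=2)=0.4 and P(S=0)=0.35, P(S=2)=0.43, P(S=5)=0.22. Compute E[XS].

E[XS] = Σ_x Σ_s xs · P(X=x)P(S=s)
 = 0·0.21 + 2·0.258 + 5·0.132 + 0·0.14 + 4·0.172 + 10·0.088
 = 0 + 0.516 + 0.66 + 0 + 0.688 + 0.88
 = 2.744

2.744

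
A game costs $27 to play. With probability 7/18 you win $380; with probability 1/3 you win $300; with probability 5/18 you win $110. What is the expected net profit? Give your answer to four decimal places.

251.3333

E[payout] = 380·7/18 + 300·1/3 + 110·5/18
 = 1330/9 + 100 + 275/9
 = 835/3
Net = 835/3 - 27 = 754/3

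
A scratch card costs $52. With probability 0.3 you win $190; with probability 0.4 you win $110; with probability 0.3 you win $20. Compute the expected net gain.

E[payout] = 190·0.3 + 110·0.4 + 20·0.3
 = 57 + 44 + 6
 = 107
Net = 107 - 52 = 55

55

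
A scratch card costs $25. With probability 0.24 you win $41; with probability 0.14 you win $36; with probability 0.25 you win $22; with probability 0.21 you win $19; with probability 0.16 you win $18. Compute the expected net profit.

E[payout] = 41·0.24 + 36·0.14 + 22·0.25 + 19·0.21 + 18·0.16
 = 9.84 + 5.04 + 5.5 + 3.99 + 2.88
 = 27.25
Net = 27.25 - 25 = 2.25

2.25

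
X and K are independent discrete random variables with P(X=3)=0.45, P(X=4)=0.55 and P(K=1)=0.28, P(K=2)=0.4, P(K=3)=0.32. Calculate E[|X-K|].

1.51

E[|X-K|] = Σ_x Σ_k |x-k| · P(X=x)P(K=k)
 = 2·0.126 + 1·0.18 + 0·0.144 + 3·0.154 + 2·0.22 + 1·0.176
 = 0.252 + 0.18 + 0 + 0.462 + 0.44 + 0.176
 = 1.51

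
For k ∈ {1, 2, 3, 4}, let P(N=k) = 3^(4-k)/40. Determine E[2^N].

3.25

E[2^N] = Σ 2^n·P(N=n)
 = 2·27/40 + 4·9/40 + 8·3/40 + 16·1/40
 = 27/20 + 9/10 + 3/5 + 2/5
 = 13/4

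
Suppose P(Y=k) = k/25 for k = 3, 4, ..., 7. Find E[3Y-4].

12.2

E[3Y-4] = Σ (3y-4)·P(Y=y)
 = 5·3/25 + 8·4/25 + 11·1/5 + 14·6/25 + 17·7/25
 = 3/5 + 32/25 + 11/5 + 84/25 + 119/25
 = 61/5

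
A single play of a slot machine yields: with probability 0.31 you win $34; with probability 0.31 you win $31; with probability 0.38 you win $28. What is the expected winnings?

E[payout] = 34·0.31 + 31·0.31 + 28·0.38
 = 10.54 + 9.61 + 10.64
 = 30.79

30.79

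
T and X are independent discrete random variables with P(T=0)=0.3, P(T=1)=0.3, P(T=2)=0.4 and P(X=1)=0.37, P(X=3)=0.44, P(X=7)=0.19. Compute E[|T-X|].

2.216

E[|T-X|] = Σ_t Σ_x |t-x| · P(T=t)P(X=x)
 = 1·0.111 + 3·0.132 + 7·0.057 + 0·0.111 + 2·0.132 + 6·0.057 + 1·0.148 + 1·0.176 + 5·0.076
 = 0.111 + 0.396 + 0.399 + 0 + 0.264 + 0.342 + 0.148 + 0.176 + 0.38
 = 2.216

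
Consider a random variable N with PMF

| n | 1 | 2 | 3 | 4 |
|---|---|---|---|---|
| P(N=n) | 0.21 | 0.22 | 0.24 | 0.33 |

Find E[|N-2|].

E[|N-2|] = Σ |n-2|·P(N=n)
 = 1·0.21 + 0·0.22 + 1·0.24 + 2·0.33
 = 0.21 + 0 + 0.24 + 0.66
 = 1.11

1.11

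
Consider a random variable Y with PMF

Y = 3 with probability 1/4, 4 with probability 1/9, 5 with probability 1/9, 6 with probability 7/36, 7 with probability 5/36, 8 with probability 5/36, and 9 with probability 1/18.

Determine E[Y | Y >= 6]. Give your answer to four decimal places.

7.1053

P(Y >= 6) = 7/36 + 5/36 + 5/36 + 1/18 = 19/36.
E[Y | Y >= 6] = [6·7/36 + 7·5/36 + 8·5/36 + 9·1/18] / (19/36)
 = 15/4 / (19/36)
 = 135/19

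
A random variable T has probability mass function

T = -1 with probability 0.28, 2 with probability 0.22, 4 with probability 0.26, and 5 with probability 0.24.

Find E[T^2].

E[T^2] = Σ t^2·P(T=t)
 = 1·0.28 + 4·0.22 + 16·0.26 + 25·0.24
 = 0.28 + 0.88 + 4.16 + 6
 = 11.32

11.32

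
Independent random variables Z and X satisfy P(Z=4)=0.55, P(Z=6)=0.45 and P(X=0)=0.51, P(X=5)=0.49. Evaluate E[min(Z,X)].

2.1805

E[min(Z,X)] = Σ_z Σ_x min(z,x) · P(Z=z)P(X=x)
 = 0·0.2805 + 4·0.2695 + 0·0.2295 + 5·0.2205
 = 0 + 1.078 + 0 + 1.1025
 = 2.1805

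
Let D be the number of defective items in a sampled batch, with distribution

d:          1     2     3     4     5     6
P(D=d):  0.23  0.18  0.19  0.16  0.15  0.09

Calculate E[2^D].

E[2^D] = Σ 2^d·P(D=d)
 = 2·0.23 + 4·0.18 + 8·0.19 + 16·0.16 + 32·0.15 + 64·0.09
 = 0.46 + 0.72 + 1.52 + 2.56 + 4.8 + 5.76
 = 15.82

15.82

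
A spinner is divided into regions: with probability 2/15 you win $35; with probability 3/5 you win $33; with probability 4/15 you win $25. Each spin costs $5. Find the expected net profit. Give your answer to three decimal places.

26.133

E[payout] = 35·2/15 + 33·3/5 + 25·4/15
 = 14/3 + 99/5 + 20/3
 = 467/15
Net = 467/15 - 5 = 392/15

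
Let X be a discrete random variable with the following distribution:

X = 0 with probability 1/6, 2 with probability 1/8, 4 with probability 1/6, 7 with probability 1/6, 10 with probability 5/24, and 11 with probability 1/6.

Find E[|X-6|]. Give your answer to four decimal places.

E[|X-6|] = Σ |x-6|·P(X=x)
 = 6·1/6 + 4·1/8 + 2·1/6 + 1·1/6 + 4·5/24 + 5·1/6
 = 1 + 1/2 + 1/3 + 1/6 + 5/6 + 5/6
 = 11/3

3.6667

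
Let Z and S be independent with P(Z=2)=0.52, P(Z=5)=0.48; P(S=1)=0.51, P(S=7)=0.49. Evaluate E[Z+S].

7.38

E[Z+S] = Σ_z Σ_s (z+s) · P(Z=z)P(S=s)
 = 3·0.2652 + 9·0.2548 + 6·0.2448 + 12·0.2352
 = 0.7956 + 2.2932 + 1.4688 + 2.8224
 = 7.38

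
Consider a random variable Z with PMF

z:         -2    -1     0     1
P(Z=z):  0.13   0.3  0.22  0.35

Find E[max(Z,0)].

E[max(Z,0)] = Σ max(z,0)·P(Z=z)
 = 0·0.13 + 0·0.3 + 0·0.22 + 1·0.35
 = 0 + 0 + 0 + 0.35
 = 0.35

0.35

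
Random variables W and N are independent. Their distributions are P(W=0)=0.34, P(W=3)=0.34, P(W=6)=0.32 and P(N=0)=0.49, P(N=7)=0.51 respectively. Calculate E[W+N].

6.51

E[W+N] = Σ_w Σ_n (w+n) · P(W=w)P(N=n)
 = 0·0.1666 + 7·0.1734 + 3·0.1666 + 10·0.1734 + 6·0.1568 + 13·0.1632
 = 0 + 1.2138 + 0.4998 + 1.734 + 0.9408 + 2.1216
 = 6.51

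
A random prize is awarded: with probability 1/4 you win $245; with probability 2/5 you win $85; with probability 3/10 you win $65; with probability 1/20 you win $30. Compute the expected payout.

116.25

E[payout] = 245·1/4 + 85·2/5 + 65·3/10 + 30·1/20
 = 245/4 + 34 + 39/2 + 3/2
 = 465/4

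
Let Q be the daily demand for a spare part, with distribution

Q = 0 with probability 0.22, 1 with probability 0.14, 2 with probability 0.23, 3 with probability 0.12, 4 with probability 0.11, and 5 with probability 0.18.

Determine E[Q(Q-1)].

E[Q(Q-1)] = Σ q(q-1)·P(Q=q)
 = 0·0.22 + 0·0.14 + 2·0.23 + 6·0.12 + 12·0.11 + 20·0.18
 = 0 + 0 + 0.46 + 0.72 + 1.32 + 3.6
 = 6.1

6.1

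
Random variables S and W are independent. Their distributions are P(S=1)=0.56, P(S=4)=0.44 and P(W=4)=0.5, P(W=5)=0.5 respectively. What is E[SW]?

10.44

E[SW] = Σ_s Σ_w sw · P(S=s)P(W=w)
 = 4·0.28 + 5·0.28 + 16·0.22 + 20·0.22
 = 1.12 + 1.4 + 3.52 + 4.4
 = 10.44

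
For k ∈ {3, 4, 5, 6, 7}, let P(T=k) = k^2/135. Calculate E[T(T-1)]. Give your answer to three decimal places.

28.770

E[T(T-1)] = Σ t(t-1)·P(T=t)
 = 6·1/15 + 12·16/135 + 20·5/27 + 30·4/15 + 42·49/135
 = 2/5 + 64/45 + 100/27 + 8 + 686/45
 = 3884/135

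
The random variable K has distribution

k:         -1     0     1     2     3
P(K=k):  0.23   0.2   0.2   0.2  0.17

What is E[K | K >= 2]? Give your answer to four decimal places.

2.4595

P(K >= 2) = 0.2 + 0.17 = 0.37.
E[K | K >= 2] = [2·0.2 + 3·0.17] / 0.37
 = 0.91 / 0.37
 = 91/37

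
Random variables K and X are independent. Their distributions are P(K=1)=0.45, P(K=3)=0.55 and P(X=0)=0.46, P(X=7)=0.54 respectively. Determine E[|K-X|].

3.612

E[|K-X|] = Σ_k Σ_x |k-x| · P(K=k)P(X=x)
 = 1·0.207 + 6·0.243 + 3·0.253 + 4·0.297
 = 0.207 + 1.458 + 0.759 + 1.188
 = 3.612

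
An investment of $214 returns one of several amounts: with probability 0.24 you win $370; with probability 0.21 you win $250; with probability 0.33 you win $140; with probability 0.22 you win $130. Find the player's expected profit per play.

E[payout] = 370·0.24 + 250·0.21 + 140·0.33 + 130·0.22
 = 88.8 + 52.5 + 46.2 + 28.6
 = 216.1
Net = 216.1 - 214 = 2.1

2.1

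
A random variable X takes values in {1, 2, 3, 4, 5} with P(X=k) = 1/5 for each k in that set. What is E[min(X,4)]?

2.8

E[min(X,4)] = Σ min(x,4)·P(X=x)
 = 1·1/5 + 2·1/5 + 3·1/5 + 4·1/5 + 4·1/5
 = 1/5 + 2/5 + 3/5 + 4/5 + 4/5
 = 14/5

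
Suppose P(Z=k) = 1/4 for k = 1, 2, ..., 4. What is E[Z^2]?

E[Z^2] = Σ z^2·P(Z=z)
 = 1·1/4 + 4·1/4 + 9·1/4 + 16·1/4
 = 1/4 + 1 + 9/4 + 4
 = 15/2

7.5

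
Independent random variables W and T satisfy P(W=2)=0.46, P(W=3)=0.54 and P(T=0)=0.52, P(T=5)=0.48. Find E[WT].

6.096

E[WT] = Σ_w Σ_t wt · P(W=w)P(T=t)
 = 0·0.2392 + 10·0.2208 + 0·0.2808 + 15·0.2592
 = 0 + 2.208 + 0 + 3.888
 = 6.096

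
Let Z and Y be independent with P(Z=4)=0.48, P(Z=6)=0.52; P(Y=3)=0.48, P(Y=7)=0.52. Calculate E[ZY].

25.6032

E[ZY] = Σ_z Σ_y zy · P(Z=z)P(Y=y)
 = 12·0.2304 + 28·0.2496 + 18·0.2496 + 42·0.2704
 = 2.7648 + 6.9888 + 4.4928 + 11.3568
 = 25.6032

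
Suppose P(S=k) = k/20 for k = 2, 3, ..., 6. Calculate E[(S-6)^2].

4

E[(S-6)^2] = Σ (s-6)^2·P(S=s)
 = 16·1/10 + 9·3/20 + 4·1/5 + 1·1/4 + 0·3/10
 = 8/5 + 27/20 + 4/5 + 1/4 + 0
 = 4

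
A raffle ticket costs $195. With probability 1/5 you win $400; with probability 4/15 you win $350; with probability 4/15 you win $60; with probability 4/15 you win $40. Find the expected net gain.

E[payout] = 400·1/5 + 350·4/15 + 60·4/15 + 40·4/15
 = 80 + 280/3 + 16 + 32/3
 = 200
Net = 200 - 195 = 5

5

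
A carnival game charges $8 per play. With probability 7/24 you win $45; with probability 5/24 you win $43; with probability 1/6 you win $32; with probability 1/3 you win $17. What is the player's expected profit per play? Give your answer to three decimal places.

E[payout] = 45·7/24 + 43·5/24 + 32·1/6 + 17·1/3
 = 105/8 + 215/24 + 16/3 + 17/3
 = 397/12
Net = 397/12 - 8 = 301/12

25.083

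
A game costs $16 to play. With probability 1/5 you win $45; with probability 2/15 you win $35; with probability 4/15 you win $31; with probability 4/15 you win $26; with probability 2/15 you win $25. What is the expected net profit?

E[payout] = 45·1/5 + 35·2/15 + 31·4/15 + 26·4/15 + 25·2/15
 = 9 + 14/3 + 124/15 + 104/15 + 10/3
 = 161/5
Net = 161/5 - 16 = 81/5

16.2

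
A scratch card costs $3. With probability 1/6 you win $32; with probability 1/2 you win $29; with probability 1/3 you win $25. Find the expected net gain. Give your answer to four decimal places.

E[payout] = 32·1/6 + 29·1/2 + 25·1/3
 = 16/3 + 29/2 + 25/3
 = 169/6
Net = 169/6 - 3 = 151/6

25.1667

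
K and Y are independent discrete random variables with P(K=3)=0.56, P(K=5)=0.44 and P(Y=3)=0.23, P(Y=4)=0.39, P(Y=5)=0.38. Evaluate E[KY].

E[KY] = Σ_k Σ_y ky · P(K=k)P(Y=y)
 = 9·0.1288 + 12·0.2184 + 15·0.2128 + 15·0.1012 + 20·0.1716 + 25·0.1672
 = 1.1592 + 2.6208 + 3.192 + 1.518 + 3.432 + 4.18
 = 16.102

16.102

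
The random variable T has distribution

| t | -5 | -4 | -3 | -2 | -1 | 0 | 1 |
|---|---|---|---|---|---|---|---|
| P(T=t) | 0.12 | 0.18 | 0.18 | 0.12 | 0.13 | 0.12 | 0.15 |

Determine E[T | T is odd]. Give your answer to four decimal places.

P(T is odd) = 0.12 + 0.18 + 0.13 + 0.15 = 0.58.
E[T | T is odd] = [(-5)·0.12 + (-3)·0.18 + (-1)·0.13 + 1·0.15] / 0.58
 = -1.12 / 0.58
 = -56/29

-1.9310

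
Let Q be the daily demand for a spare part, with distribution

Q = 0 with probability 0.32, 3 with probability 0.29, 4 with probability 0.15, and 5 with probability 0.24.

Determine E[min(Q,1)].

E[min(Q,1)] = Σ min(q,1)·P(Q=q)
 = 0·0.32 + 1·0.29 + 1·0.15 + 1·0.24
 = 0 + 0.29 + 0.15 + 0.24
 = 0.68

0.68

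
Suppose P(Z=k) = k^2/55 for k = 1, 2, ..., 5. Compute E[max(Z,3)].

E[max(Z,3)] = Σ max(z,3)·P(Z=z)
 = 3·1/55 + 3·4/55 + 3·9/55 + 4·16/55 + 5·5/11
 = 3/55 + 12/55 + 27/55 + 64/55 + 25/11
 = 21/5

4.2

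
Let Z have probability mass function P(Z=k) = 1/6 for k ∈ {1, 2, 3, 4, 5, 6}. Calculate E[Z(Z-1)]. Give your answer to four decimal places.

E[Z(Z-1)] = Σ z(z-1)·P(Z=z)
 = 0·1/6 + 2·1/6 + 6·1/6 + 12·1/6 + 20·1/6 + 30·1/6
 = 0 + 1/3 + 1 + 2 + 10/3 + 5
 = 35/3

11.6667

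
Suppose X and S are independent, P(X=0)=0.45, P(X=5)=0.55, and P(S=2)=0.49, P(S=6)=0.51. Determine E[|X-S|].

2.907

E[|X-S|] = Σ_x Σ_s |x-s| · P(X=x)P(S=s)
 = 2·0.2205 + 6·0.2295 + 3·0.2695 + 1·0.2805
 = 0.441 + 1.377 + 0.8085 + 0.2805
 = 2.907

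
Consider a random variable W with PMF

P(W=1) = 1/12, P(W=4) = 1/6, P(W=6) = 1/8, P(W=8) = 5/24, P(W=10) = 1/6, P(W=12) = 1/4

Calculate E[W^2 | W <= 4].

P(W <= 4) = 1/12 + 1/6 = 1/4.
E[W^2 | W <= 4] = [1·1/12 + 16·1/6] / (1/4)
 = 11/4 / (1/4)
 = 11

11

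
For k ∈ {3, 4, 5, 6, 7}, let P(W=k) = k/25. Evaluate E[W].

E[W] = Σ w·P(W=w)
 = 3·3/25 + 4·4/25 + 5·1/5 + 6·6/25 + 7·7/25
 = 9/25 + 16/25 + 1 + 36/25 + 49/25
 = 27/5

5.4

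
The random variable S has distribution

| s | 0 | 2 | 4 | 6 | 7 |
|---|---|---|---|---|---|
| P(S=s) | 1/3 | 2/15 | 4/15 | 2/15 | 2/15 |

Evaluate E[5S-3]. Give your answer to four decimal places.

E[5S-3] = Σ (5s-3)·P(S=s)
 = (-3)·1/3 + 7·2/15 + 17·4/15 + 27·2/15 + 32·2/15
 = (-1) + 14/15 + 68/15 + 18/5 + 64/15
 = 37/3

12.3333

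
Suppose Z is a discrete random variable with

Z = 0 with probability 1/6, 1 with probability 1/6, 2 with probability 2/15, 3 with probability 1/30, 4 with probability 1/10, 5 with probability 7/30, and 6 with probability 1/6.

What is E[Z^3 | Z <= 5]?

P(Z <= 5) = 1/6 + 1/6 + 2/15 + 1/30 + 1/10 + 7/30 = 5/6.
E[Z^3 | Z <= 5] = [0·1/6 + 1·1/6 + 8·2/15 + 27·1/30 + 64·1/10 + 125·7/30] / (5/6)
 = 377/10 / (5/6)
 = 1131/25

45.24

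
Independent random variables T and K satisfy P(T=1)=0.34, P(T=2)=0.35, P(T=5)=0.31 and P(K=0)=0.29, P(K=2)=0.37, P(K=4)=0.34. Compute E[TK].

5.439

E[TK] = Σ_t Σ_k tk · P(T=t)P(K=k)
 = 0·0.0986 + 2·0.1258 + 4·0.1156 + 0·0.1015 + 4·0.1295 + 8·0.119 + 0·0.0899 + 10·0.1147 + 20·0.1054
 = 0 + 0.2516 + 0.4624 + 0 + 0.518 + 0.952 + 0 + 1.147 + 2.108
 = 5.439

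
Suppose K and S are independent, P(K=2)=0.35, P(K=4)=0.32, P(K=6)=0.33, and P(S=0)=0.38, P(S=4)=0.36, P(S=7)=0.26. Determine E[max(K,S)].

5.0024

E[max(K,S)] = Σ_k Σ_s max(k,s) · P(K=k)P(S=s)
 = 2·0.133 + 4·0.126 + 7·0.091 + 4·0.1216 + 4·0.1152 + 7·0.0832 + 6·0.1254 + 6·0.1188 + 7·0.0858
 = 0.266 + 0.504 + 0.637 + 0.4864 + 0.4608 + 0.5824 + 0.7524 + 0.7128 + 0.6006
 = 5.0024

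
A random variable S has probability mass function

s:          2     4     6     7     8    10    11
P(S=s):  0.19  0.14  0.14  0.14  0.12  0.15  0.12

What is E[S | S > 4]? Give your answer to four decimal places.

8.3582

P(S > 4) = 0.14 + 0.14 + 0.12 + 0.15 + 0.12 = 0.67.
E[S | S > 4] = [6·0.14 + 7·0.14 + 8·0.12 + 10·0.15 + 11·0.12] / 0.67
 = 5.6 / 0.67
 = 560/67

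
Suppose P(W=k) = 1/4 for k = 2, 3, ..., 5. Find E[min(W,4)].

E[min(W,4)] = Σ min(w,4)·P(W=w)
 = 2·1/4 + 3·1/4 + 4·1/4 + 4·1/4
 = 1/2 + 3/4 + 1 + 1
 = 13/4

3.25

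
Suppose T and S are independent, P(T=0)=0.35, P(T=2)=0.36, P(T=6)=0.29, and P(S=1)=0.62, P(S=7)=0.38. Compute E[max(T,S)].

4.4022

E[max(T,S)] = Σ_t Σ_s max(t,s) · P(T=t)P(S=s)
 = 1·0.217 + 7·0.133 + 2·0.2232 + 7·0.1368 + 6·0.1798 + 7·0.1102
 = 0.217 + 0.931 + 0.4464 + 0.9576 + 1.0788 + 0.7714
 = 4.4022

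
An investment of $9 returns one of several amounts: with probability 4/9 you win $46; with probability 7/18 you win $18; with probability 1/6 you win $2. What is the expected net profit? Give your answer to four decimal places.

18.7778

E[payout] = 46·4/9 + 18·7/18 + 2·1/6
 = 184/9 + 7 + 1/3
 = 250/9
Net = 250/9 - 9 = 169/9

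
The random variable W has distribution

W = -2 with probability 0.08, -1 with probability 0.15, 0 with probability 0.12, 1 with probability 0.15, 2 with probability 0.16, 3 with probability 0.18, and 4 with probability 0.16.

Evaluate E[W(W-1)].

E[W(W-1)] = Σ w(w-1)·P(W=w)
 = 6·0.08 + 2·0.15 + 0·0.12 + 0·0.15 + 2·0.16 + 6·0.18 + 12·0.16
 = 0.48 + 0.3 + 0 + 0 + 0.32 + 1.08 + 1.92
 = 4.1

4.1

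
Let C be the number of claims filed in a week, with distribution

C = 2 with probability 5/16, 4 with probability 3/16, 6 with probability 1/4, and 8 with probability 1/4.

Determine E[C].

E[C] = Σ c·P(C=c)
 = 2·5/16 + 4·3/16 + 6·1/4 + 8·1/4
 = 5/8 + 3/4 + 3/2 + 2
 = 39/8

4.875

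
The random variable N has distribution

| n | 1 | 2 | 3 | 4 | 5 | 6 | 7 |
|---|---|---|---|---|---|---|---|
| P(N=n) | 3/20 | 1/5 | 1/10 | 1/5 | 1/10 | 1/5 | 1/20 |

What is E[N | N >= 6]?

6.2

P(N >= 6) = 1/5 + 1/20 = 1/4.
E[N | N >= 6] = [6·1/5 + 7·1/20] / (1/4)
 = 31/20 / (1/4)
 = 31/5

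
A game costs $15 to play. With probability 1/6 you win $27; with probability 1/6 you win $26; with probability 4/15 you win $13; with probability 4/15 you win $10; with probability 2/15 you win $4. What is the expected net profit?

E[payout] = 27·1/6 + 26·1/6 + 13·4/15 + 10·4/15 + 4·2/15
 = 9/2 + 13/3 + 52/15 + 8/3 + 8/15
 = 31/2
Net = 31/2 - 15 = 1/2

0.5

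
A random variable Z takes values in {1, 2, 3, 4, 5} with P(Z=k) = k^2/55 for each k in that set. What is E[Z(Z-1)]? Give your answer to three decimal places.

13.709

E[Z(Z-1)] = Σ z(z-1)·P(Z=z)
 = 0·1/55 + 2·4/55 + 6·9/55 + 12·16/55 + 20·5/11
 = 0 + 8/55 + 54/55 + 192/55 + 100/11
 = 754/55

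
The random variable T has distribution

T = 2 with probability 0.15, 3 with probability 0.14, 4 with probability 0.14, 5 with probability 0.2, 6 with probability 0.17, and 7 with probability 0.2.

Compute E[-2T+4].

E[-2T+4] = Σ (-2t+4)·P(T=t)
 = 0·0.15 + (-2)·0.14 + (-4)·0.14 + (-6)·0.2 + (-8)·0.17 + (-10)·0.2
 = 0 + (-0.28) + (-0.56) + (-1.2) + (-1.36) + (-2)
 = -5.4

-5.4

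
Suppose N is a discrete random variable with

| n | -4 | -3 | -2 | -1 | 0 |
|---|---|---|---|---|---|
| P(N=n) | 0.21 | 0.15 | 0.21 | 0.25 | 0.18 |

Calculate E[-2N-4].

E[-2N-4] = Σ (-2n-4)·P(N=n)
 = 4·0.21 + 2·0.15 + 0·0.21 + (-2)·0.25 + (-4)·0.18
 = 0.84 + 0.3 + 0 + (-0.5) + (-0.72)
 = -0.08

-0.08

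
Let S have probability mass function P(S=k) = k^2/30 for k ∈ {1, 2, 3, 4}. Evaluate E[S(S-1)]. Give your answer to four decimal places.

8.4667

E[S(S-1)] = Σ s(s-1)·P(S=s)
 = 0·1/30 + 2·2/15 + 6·3/10 + 12·8/15
 = 0 + 4/15 + 9/5 + 32/5
 = 127/15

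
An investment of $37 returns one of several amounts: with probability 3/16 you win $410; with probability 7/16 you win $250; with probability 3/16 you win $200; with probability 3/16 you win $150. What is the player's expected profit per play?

214.875

E[payout] = 410·3/16 + 250·7/16 + 200·3/16 + 150·3/16
 = 615/8 + 875/8 + 75/2 + 225/8
 = 2015/8
Net = 2015/8 - 37 = 1719/8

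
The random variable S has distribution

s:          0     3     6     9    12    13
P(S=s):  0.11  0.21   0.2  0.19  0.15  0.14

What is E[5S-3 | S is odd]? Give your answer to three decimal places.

35.519

P(S is odd) = 0.21 + 0.19 + 0.14 = 0.54.
E[5S-3 | S is odd] = [12·0.21 + 42·0.19 + 62·0.14] / 0.54
 = 19.18 / 0.54
 = 959/27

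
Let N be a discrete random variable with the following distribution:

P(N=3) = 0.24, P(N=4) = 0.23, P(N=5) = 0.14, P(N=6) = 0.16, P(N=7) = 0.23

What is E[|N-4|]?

E[|N-4|] = Σ |n-4|·P(N=n)
 = 1·0.24 + 0·0.23 + 1·0.14 + 2·0.16 + 3·0.23
 = 0.24 + 0 + 0.14 + 0.32 + 0.69
 = 1.39

1.39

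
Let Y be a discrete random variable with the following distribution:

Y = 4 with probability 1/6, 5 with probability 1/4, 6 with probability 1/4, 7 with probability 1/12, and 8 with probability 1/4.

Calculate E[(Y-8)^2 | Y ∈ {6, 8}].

P(Y ∈ {6, 8}) = 1/4 + 1/4 = 1/2.
E[(Y-8)^2 | Y ∈ {6, 8}] = [4·1/4 + 0·1/4] / (1/2)
 = 1 / (1/2)
 = 2

2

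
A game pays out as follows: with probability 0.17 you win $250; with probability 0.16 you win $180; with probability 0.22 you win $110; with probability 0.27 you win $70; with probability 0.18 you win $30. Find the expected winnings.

E[payout] = 250·0.17 + 180·0.16 + 110·0.22 + 70·0.27 + 30·0.18
 = 42.5 + 28.8 + 24.2 + 18.9 + 5.4
 = 119.8

119.8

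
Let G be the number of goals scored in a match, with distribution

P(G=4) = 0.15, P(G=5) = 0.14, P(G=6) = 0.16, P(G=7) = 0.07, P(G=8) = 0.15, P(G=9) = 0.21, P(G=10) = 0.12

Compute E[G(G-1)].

46.66

E[G(G-1)] = Σ g(g-1)·P(G=g)
 = 12·0.15 + 20·0.14 + 30·0.16 + 42·0.07 + 56·0.15 + 72·0.21 + 90·0.12
 = 1.8 + 2.8 + 4.8 + 2.94 + 8.4 + 15.12 + 10.8
 = 46.66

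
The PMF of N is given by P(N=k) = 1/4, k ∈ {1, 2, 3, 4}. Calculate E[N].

E[N] = Σ n·P(N=n)
 = 1·1/4 + 2·1/4 + 3·1/4 + 4·1/4
 = 1/4 + 1/2 + 3/4 + 1
 = 5/2

2.5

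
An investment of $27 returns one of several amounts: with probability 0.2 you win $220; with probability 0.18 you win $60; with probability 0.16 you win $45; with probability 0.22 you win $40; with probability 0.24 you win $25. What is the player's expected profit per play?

49.8

E[payout] = 220·0.2 + 60·0.18 + 45·0.16 + 40·0.22 + 25·0.24
 = 44 + 10.8 + 7.2 + 8.8 + 6
 = 76.8
Net = 76.8 - 27 = 49.8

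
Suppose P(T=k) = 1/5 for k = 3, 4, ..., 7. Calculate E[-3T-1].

E[-3T-1] = Σ (-3t-1)·P(T=t)
 = (-10)·1/5 + (-13)·1/5 + (-16)·1/5 + (-19)·1/5 + (-22)·1/5
 = (-2) + (-13/5) + (-16/5) + (-19/5) + (-22/5)
 = -16

-16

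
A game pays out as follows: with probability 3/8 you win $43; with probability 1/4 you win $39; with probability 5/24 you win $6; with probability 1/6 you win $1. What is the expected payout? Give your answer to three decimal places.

E[payout] = 43·3/8 + 39·1/4 + 6·5/24 + 1·1/6
 = 129/8 + 39/4 + 5/4 + 1/6
 = 655/24

27.292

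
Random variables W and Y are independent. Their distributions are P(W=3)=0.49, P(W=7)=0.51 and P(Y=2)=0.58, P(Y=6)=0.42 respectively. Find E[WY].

E[WY] = Σ_w Σ_y wy · P(W=w)P(Y=y)
 = 6·0.2842 + 18·0.2058 + 14·0.2958 + 42·0.2142
 = 1.7052 + 3.7044 + 4.1412 + 8.9964
 = 18.5472

18.5472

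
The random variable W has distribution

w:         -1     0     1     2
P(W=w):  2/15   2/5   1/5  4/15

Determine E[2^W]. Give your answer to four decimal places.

1.9333

E[2^W] = Σ 2^w·P(W=w)
 = 1/2·2/15 + 1·2/5 + 2·1/5 + 4·4/15
 = 1/15 + 2/5 + 2/5 + 16/15
 = 29/15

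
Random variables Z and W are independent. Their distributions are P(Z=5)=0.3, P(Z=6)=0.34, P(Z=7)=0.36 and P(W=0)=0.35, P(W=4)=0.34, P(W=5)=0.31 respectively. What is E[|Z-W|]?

E[|Z-W|] = Σ_z Σ_w |z-w| · P(Z=z)P(W=w)
 = 5·0.105 + 1·0.102 + 0·0.093 + 6·0.119 + 2·0.1156 + 1·0.1054 + 7·0.126 + 3·0.1224 + 2·0.1116
 = 0.525 + 0.102 + 0 + 0.714 + 0.2312 + 0.1054 + 0.882 + 0.3672 + 0.2232
 = 3.15

3.15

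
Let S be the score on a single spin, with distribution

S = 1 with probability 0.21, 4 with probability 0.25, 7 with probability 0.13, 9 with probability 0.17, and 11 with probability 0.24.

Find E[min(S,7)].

E[min(S,7)] = Σ min(s,7)·P(S=s)
 = 1·0.21 + 4·0.25 + 7·0.13 + 7·0.17 + 7·0.24
 = 0.21 + 1 + 0.91 + 1.19 + 1.68
 = 4.99

4.99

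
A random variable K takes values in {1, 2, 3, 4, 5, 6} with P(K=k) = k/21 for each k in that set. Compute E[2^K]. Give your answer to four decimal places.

E[2^K] = Σ 2^k·P(K=k)
 = 2·1/21 + 4·2/21 + 8·1/7 + 16·4/21 + 32·5/21 + 64·2/7
 = 2/21 + 8/21 + 8/7 + 64/21 + 160/21 + 128/7
 = 214/7

30.5714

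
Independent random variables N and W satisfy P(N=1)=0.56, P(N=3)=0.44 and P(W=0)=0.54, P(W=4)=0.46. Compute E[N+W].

E[N+W] = Σ_n Σ_w (n+w) · P(N=n)P(W=w)
 = 1·0.3024 + 5·0.2576 + 3·0.2376 + 7·0.2024
 = 0.3024 + 1.288 + 0.7128 + 1.4168
 = 3.72

3.72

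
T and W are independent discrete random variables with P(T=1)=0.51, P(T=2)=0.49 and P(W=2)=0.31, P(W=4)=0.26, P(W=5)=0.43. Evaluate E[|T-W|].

E[|T-W|] = Σ_t Σ_w |t-w| · P(T=t)P(W=w)
 = 1·0.1581 + 3·0.1326 + 4·0.2193 + 0·0.1519 + 2·0.1274 + 3·0.2107
 = 0.1581 + 0.3978 + 0.8772 + 0 + 0.2548 + 0.6321
 = 2.32

2.32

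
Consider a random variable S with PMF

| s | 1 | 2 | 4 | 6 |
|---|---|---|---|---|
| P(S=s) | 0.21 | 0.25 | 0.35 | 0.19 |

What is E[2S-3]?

E[2S-3] = Σ (2s-3)·P(S=s)
 = (-1)·0.21 + 1·0.25 + 5·0.35 + 9·0.19
 = (-0.21) + 0.25 + 1.75 + 1.71
 = 3.5

3.5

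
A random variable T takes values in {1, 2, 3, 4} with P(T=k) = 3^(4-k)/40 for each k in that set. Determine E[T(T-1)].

E[T(T-1)] = Σ t(t-1)·P(T=t)
 = 0·27/40 + 2·9/40 + 6·3/40 + 12·1/40
 = 0 + 9/20 + 9/20 + 3/10
 = 6/5

1.2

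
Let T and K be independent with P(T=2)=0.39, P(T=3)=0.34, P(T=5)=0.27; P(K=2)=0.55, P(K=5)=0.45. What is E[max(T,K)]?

E[max(T,K)] = Σ_t Σ_k max(t,k) · P(T=t)P(K=k)
 = 2·0.2145 + 5·0.1755 + 3·0.187 + 5·0.153 + 5·0.1485 + 5·0.1215
 = 0.429 + 0.8775 + 0.561 + 0.765 + 0.7425 + 0.6075
 = 3.9825

3.9825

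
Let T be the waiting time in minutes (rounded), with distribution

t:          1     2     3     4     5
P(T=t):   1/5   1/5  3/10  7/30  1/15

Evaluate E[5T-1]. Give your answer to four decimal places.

E[5T-1] = Σ (5t-1)·P(T=t)
 = 4·1/5 + 9·1/5 + 14·3/10 + 19·7/30 + 24·1/15
 = 4/5 + 9/5 + 21/5 + 133/30 + 8/5
 = 77/6

12.8333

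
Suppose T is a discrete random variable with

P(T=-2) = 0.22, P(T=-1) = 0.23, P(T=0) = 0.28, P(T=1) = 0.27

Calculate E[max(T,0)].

0.27

E[max(T,0)] = Σ max(t,0)·P(T=t)
 = 0·0.22 + 0·0.23 + 0·0.28 + 1·0.27
 = 0 + 0 + 0 + 0.27
 = 0.27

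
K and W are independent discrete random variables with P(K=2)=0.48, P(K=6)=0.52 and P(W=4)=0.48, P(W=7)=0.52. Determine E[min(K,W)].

E[min(K,W)] = Σ_k Σ_w min(k,w) · P(K=k)P(W=w)
 = 2·0.2304 + 2·0.2496 + 4·0.2496 + 6·0.2704
 = 0.4608 + 0.4992 + 0.9984 + 1.6224
 = 3.5808

3.5808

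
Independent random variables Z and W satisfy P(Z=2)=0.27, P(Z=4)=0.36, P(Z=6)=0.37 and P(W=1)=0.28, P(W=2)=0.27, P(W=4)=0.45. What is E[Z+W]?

6.82

E[Z+W] = Σ_z Σ_w (z+w) · P(Z=z)P(W=w)
 = 3·0.0756 + 4·0.0729 + 6·0.1215 + 5·0.1008 + 6·0.0972 + 8·0.162 + 7·0.1036 + 8·0.0999 + 10·0.1665
 = 0.2268 + 0.2916 + 0.729 + 0.504 + 0.5832 + 1.296 + 0.7252 + 0.7992 + 1.665
 = 6.82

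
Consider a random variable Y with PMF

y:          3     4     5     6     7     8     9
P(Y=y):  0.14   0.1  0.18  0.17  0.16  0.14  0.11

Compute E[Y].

5.97

E[Y] = Σ y·P(Y=y)
 = 3·0.14 + 4·0.1 + 5·0.18 + 6·0.17 + 7·0.16 + 8·0.14 + 9·0.11
 = 0.42 + 0.4 + 0.9 + 1.02 + 1.12 + 1.12 + 0.99
 = 5.97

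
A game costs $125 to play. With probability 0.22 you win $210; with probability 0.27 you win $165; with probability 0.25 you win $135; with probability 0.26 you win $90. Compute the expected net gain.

E[payout] = 210·0.22 + 165·0.27 + 135·0.25 + 90·0.26
 = 46.2 + 44.55 + 33.75 + 23.4
 = 147.9
Net = 147.9 - 125 = 22.9

22.9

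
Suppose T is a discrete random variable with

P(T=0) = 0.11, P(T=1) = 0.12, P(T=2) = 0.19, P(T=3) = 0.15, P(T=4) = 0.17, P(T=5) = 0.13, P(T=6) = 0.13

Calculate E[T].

3.06

E[T] = Σ t·P(T=t)
 = 0·0.11 + 1·0.12 + 2·0.19 + 3·0.15 + 4·0.17 + 5·0.13 + 6·0.13
 = 0 + 0.12 + 0.38 + 0.45 + 0.68 + 0.65 + 0.78
 = 3.06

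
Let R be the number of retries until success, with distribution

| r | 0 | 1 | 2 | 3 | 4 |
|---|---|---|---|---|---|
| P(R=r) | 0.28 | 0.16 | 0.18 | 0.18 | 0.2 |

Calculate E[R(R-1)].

3.84

E[R(R-1)] = Σ r(r-1)·P(R=r)
 = 0·0.28 + 0·0.16 + 2·0.18 + 6·0.18 + 12·0.2
 = 0 + 0 + 0.36 + 1.08 + 2.4
 = 3.84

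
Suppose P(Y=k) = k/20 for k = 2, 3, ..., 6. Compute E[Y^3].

E[Y^3] = Σ y^3·P(Y=y)
 = 8·1/10 + 27·3/20 + 64·1/5 + 125·1/4 + 216·3/10
 = 4/5 + 81/20 + 64/5 + 125/4 + 324/5
 = 1137/10

113.7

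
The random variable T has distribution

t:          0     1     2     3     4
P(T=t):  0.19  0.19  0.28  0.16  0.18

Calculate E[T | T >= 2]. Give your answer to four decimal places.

2.8387

P(T >= 2) = 0.28 + 0.16 + 0.18 = 0.62.
E[T | T >= 2] = [2·0.28 + 3·0.16 + 4·0.18] / 0.62
 = 1.76 / 0.62
 = 88/31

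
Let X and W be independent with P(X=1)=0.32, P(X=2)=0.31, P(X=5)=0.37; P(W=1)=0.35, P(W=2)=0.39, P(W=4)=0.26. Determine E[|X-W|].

1.6912

E[|X-W|] = Σ_x Σ_w |x-w| · P(X=x)P(W=w)
 = 0·0.112 + 1·0.1248 + 3·0.0832 + 1·0.1085 + 0·0.1209 + 2·0.0806 + 4·0.1295 + 3·0.1443 + 1·0.0962
 = 0 + 0.1248 + 0.2496 + 0.1085 + 0 + 0.1612 + 0.518 + 0.4329 + 0.0962
 = 1.6912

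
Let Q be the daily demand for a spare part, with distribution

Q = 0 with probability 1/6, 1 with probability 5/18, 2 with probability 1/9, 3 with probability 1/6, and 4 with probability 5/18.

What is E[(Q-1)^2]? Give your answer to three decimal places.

3.444

E[(Q-1)^2] = Σ (q-1)^2·P(Q=q)
 = 1·1/6 + 0·5/18 + 1·1/9 + 4·1/6 + 9·5/18
 = 1/6 + 0 + 1/9 + 2/3 + 5/2
 = 31/9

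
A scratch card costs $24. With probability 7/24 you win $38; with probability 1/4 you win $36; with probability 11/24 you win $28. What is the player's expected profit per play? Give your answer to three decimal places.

8.917

E[payout] = 38·7/24 + 36·1/4 + 28·11/24
 = 133/12 + 9 + 77/6
 = 395/12
Net = 395/12 - 24 = 107/12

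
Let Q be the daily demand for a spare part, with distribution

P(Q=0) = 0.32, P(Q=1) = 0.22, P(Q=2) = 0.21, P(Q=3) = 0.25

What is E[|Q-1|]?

E[|Q-1|] = Σ |q-1|·P(Q=q)
 = 1·0.32 + 0·0.22 + 1·0.21 + 2·0.25
 = 0.32 + 0 + 0.21 + 0.5
 = 1.03

1.03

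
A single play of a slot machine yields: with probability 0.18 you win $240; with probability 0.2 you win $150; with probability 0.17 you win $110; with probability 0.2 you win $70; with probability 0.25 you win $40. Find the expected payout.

E[payout] = 240·0.18 + 150·0.2 + 110·0.17 + 70·0.2 + 40·0.25
 = 43.2 + 30 + 18.7 + 14 + 10
 = 115.9

115.9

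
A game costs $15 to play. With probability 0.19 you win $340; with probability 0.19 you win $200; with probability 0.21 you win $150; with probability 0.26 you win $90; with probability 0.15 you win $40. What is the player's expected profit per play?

E[payout] = 340·0.19 + 200·0.19 + 150·0.21 + 90·0.26 + 40·0.15
 = 64.6 + 38 + 31.5 + 23.4 + 6
 = 163.5
Net = 163.5 - 15 = 148.5

148.5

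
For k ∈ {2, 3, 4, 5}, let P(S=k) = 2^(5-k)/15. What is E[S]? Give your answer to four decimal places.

E[S] = Σ s·P(S=s)
 = 2·8/15 + 3·4/15 + 4·2/15 + 5·1/15
 = 16/15 + 4/5 + 8/15 + 1/3
 = 41/15

2.7333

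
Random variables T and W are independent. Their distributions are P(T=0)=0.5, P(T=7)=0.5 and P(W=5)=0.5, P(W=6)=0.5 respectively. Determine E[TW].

E[TW] = Σ_t Σ_w tw · P(T=t)P(W=w)
 = 0·0.25 + 0·0.25 + 35·0.25 + 42·0.25
 = 0 + 0 + 8.75 + 10.5
 = 19.25

19.25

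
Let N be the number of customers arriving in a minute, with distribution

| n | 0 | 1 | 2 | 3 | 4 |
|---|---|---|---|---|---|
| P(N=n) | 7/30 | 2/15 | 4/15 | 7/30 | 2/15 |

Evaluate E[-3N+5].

-0.7

E[-3N+5] = Σ (-3n+5)·P(N=n)
 = 5·7/30 + 2·2/15 + (-1)·4/15 + (-4)·7/30 + (-7)·2/15
 = 7/6 + 4/15 + (-4/15) + (-14/15) + (-14/15)
 = -7/10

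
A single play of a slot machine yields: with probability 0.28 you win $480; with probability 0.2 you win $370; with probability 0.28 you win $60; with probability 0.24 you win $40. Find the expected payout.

234.8

E[payout] = 480·0.28 + 370·0.2 + 60·0.28 + 40·0.24
 = 134.4 + 74 + 16.8 + 9.6
 = 234.8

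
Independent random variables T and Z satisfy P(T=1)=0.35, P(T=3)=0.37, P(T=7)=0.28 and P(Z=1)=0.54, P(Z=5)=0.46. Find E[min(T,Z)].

E[min(T,Z)] = Σ_t Σ_z min(t,z) · P(T=t)P(Z=z)
 = 1·0.189 + 1·0.161 + 1·0.1998 + 3·0.1702 + 1·0.1512 + 5·0.1288
 = 0.189 + 0.161 + 0.1998 + 0.5106 + 0.1512 + 0.644
 = 1.8556

1.8556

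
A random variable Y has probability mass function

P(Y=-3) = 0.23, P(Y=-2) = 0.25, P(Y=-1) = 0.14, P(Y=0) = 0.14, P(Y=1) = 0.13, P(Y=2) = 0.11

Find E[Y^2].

3.78

E[Y^2] = Σ y^2·P(Y=y)
 = 9·0.23 + 4·0.25 + 1·0.14 + 0·0.14 + 1·0.13 + 4·0.11
 = 2.07 + 1 + 0.14 + 0 + 0.13 + 0.44
 = 3.78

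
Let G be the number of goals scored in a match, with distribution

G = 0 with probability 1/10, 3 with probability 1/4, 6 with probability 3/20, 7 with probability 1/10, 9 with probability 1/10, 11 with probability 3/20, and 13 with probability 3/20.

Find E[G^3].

E[G^3] = Σ g^3·P(G=g)
 = 0·1/10 + 27·1/4 + 216·3/20 + 343·1/10 + 729·1/10 + 1331·3/20 + 2197·3/20
 = 0 + 27/4 + 162/5 + 343/10 + 729/10 + 3993/20 + 6591/20
 = 13511/20

675.55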